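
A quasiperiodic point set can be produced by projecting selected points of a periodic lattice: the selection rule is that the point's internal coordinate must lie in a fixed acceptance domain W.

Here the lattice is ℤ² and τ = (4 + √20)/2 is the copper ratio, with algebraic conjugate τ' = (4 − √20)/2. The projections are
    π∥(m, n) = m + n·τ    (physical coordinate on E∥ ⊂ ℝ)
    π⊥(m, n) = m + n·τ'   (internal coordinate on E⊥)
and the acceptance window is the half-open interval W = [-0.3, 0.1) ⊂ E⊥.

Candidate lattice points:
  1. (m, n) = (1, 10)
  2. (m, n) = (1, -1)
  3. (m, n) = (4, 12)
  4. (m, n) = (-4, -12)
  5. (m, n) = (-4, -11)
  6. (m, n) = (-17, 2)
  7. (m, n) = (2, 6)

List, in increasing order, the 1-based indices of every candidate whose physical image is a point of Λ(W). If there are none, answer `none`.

Compute τ' = (4−√20)/2 = -0.23607, so π⊥(m,n) = m -0.23607·n.
candidate 1: (m,n)=(1,10) → π∥ = 1+10·τ ≈ 43.36068, π⊥ = 1+10·τ' ≈ -1.36068 ∉ [-0.3, 0.1) ⇒ out
candidate 2: (m,n)=(1,-1) → π∥ = 1-1·τ ≈ -3.23607, π⊥ = 1-1·τ' ≈ 1.23607 ∉ [-0.3, 0.1) ⇒ out
candidate 3: (m,n)=(4,12) → π∥ = 4+12·τ ≈ 54.83282, π⊥ = 4+12·τ' ≈ 1.16718 ∉ [-0.3, 0.1) ⇒ out
candidate 4: (m,n)=(-4,-12) → π∥ = -4-12·τ ≈ -54.83282, π⊥ = -4-12·τ' ≈ -1.16718 ∉ [-0.3, 0.1) ⇒ out
candidate 5: (m,n)=(-4,-11) → π∥ = -4-11·τ ≈ -50.59675, π⊥ = -4-11·τ' ≈ -1.40325 ∉ [-0.3, 0.1) ⇒ out
candidate 6: (m,n)=(-17,2) → π∥ = -17+2·τ ≈ -8.52786, π⊥ = -17+2·τ' ≈ -17.47214 ∉ [-0.3, 0.1) ⇒ out
candidate 7: (m,n)=(2,6) → π∥ = 2+6·τ ≈ 27.41641, π⊥ = 2+6·τ' ≈ 0.58359 ∉ [-0.3, 0.1) ⇒ out

none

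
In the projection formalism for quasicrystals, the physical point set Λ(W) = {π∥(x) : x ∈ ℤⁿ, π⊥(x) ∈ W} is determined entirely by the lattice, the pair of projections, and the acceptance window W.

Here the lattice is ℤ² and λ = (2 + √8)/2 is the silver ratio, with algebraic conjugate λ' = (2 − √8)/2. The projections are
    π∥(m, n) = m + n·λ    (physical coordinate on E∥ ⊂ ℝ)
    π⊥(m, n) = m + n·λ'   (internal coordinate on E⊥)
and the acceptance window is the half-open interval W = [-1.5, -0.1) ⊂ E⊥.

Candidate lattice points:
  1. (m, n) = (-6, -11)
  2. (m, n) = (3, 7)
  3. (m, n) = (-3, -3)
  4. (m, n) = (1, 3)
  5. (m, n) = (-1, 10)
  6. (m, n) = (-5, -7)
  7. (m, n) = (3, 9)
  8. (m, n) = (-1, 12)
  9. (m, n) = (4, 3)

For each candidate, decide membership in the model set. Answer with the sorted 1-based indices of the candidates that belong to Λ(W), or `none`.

Compute λ' = (2−√8)/2 = -0.4142, so π⊥(m,n) = m -0.4142·n.
candidate 1: (m,n)=(-6,-11) → π∥ = -6-11·λ ≈ -32.5563, π⊥ = -6-11·λ' ≈ -1.4437 ∈ [-1.5, -0.1) ⇒ IN Λ
candidate 2: (m,n)=(3,7) → π∥ = 3+7·λ ≈ 19.8995, π⊥ = 3+7·λ' ≈ 0.1005 ∉ [-1.5, -0.1) ⇒ out
candidate 3: (m,n)=(-3,-3) → π∥ = -3-3·λ ≈ -10.2426, π⊥ = -3-3·λ' ≈ -1.7574 ∉ [-1.5, -0.1) ⇒ out
candidate 4: (m,n)=(1,3) → π∥ = 1+3·λ ≈ 8.2426, π⊥ = 1+3·λ' ≈ -0.2426 ∈ [-1.5, -0.1) ⇒ IN Λ
candidate 5: (m,n)=(-1,10) → π∥ = -1+10·λ ≈ 23.1421, π⊥ = -1+10·λ' ≈ -5.1421 ∉ [-1.5, -0.1) ⇒ out
candidate 6: (m,n)=(-5,-7) → π∥ = -5-7·λ ≈ -21.8995, π⊥ = -5-7·λ' ≈ -2.1005 ∉ [-1.5, -0.1) ⇒ out
candidate 7: (m,n)=(3,9) → π∥ = 3+9·λ ≈ 24.7279, π⊥ = 3+9·λ' ≈ -0.7279 ∈ [-1.5, -0.1) ⇒ IN Λ
candidate 8: (m,n)=(-1,12) → π∥ = -1+12·λ ≈ 27.9706, π⊥ = -1+12·λ' ≈ -5.9706 ∉ [-1.5, -0.1) ⇒ out
candidate 9: (m,n)=(4,3) → π∥ = 4+3·λ ≈ 11.2426, π⊥ = 4+3·λ' ≈ 2.7574 ∉ [-1.5, -0.1) ⇒ out

1, 4, 7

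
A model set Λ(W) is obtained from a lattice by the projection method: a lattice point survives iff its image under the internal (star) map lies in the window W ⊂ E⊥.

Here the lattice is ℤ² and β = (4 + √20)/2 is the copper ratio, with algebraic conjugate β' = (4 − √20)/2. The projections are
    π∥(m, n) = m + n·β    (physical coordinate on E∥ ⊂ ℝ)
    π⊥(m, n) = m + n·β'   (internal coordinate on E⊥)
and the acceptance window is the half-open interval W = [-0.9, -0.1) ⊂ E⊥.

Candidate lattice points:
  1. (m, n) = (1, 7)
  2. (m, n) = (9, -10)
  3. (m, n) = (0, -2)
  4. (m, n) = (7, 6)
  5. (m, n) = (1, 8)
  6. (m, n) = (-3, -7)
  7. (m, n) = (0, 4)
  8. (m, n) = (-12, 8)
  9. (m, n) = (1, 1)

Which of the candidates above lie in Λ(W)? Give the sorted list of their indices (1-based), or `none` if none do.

1, 5

Compute β' = (4−√20)/2 = -0.236068, so π⊥(m,n) = m -0.236068·n.
candidate 1: (m,n)=(1,7) → π∥ = 1+7·β ≈ 30.652476, π⊥ = 1+7·β' ≈ -0.652476 ∈ [-0.9, -0.1) ⇒ IN Λ
candidate 2: (m,n)=(9,-10) → π∥ = 9-10·β ≈ -33.360680, π⊥ = 9-10·β' ≈ 11.360680 ∉ [-0.9, -0.1) ⇒ out
candidate 3: (m,n)=(0,-2) → π∥ = 0-2·β ≈ -8.472136, π⊥ = 0-2·β' ≈ 0.472136 ∉ [-0.9, -0.1) ⇒ out
candidate 4: (m,n)=(7,6) → π∥ = 7+6·β ≈ 32.416408, π⊥ = 7+6·β' ≈ 5.583592 ∉ [-0.9, -0.1) ⇒ out
candidate 5: (m,n)=(1,8) → π∥ = 1+8·β ≈ 34.888544, π⊥ = 1+8·β' ≈ -0.888544 ∈ [-0.9, -0.1) ⇒ IN Λ
candidate 6: (m,n)=(-3,-7) → π∥ = -3-7·β ≈ -32.652476, π⊥ = -3-7·β' ≈ -1.347524 ∉ [-0.9, -0.1) ⇒ out
candidate 7: (m,n)=(0,4) → π∥ = 0+4·β ≈ 16.944272, π⊥ = 0+4·β' ≈ -0.944272 ∉ [-0.9, -0.1) ⇒ out
candidate 8: (m,n)=(-12,8) → π∥ = -12+8·β ≈ 21.888544, π⊥ = -12+8·β' ≈ -13.888544 ∉ [-0.9, -0.1) ⇒ out
candidate 9: (m,n)=(1,1) → π∥ = 1+1·β ≈ 5.236068, π⊥ = 1+1·β' ≈ 0.763932 ∉ [-0.9, -0.1) ⇒ out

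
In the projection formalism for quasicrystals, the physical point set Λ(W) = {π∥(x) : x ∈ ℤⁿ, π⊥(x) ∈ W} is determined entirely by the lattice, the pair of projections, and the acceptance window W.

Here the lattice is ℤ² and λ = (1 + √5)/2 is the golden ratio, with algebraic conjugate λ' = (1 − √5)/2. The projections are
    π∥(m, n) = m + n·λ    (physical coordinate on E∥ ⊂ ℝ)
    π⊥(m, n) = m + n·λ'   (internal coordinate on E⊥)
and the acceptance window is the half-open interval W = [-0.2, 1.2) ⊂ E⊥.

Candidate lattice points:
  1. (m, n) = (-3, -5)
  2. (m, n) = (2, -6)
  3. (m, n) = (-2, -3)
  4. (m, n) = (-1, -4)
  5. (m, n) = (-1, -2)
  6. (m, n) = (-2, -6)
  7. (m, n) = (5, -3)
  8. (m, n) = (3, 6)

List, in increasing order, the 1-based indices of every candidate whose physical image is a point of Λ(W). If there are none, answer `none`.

1, 3, 5

Numerically λ ≈ 1.618034 and λ' = −1/λ ≈ -0.618034.
[1] lift (-3,-5): star map gives 0.090170; window check -0.2 ≤ 0.090170 < 1.2 is true → IN Λ
[2] lift (2,-6): star map gives 5.708204; window check -0.2 ≤ 5.708204 < 1.2 is false → out
[3] lift (-2,-3): star map gives -0.145898; window check -0.2 ≤ -0.145898 < 1.2 is true → IN Λ
[4] lift (-1,-4): star map gives 1.472136; window check -0.2 ≤ 1.472136 < 1.2 is false → out
[5] lift (-1,-2): star map gives 0.236068; window check -0.2 ≤ 0.236068 < 1.2 is true → IN Λ
[6] lift (-2,-6): star map gives 1.708204; window check -0.2 ≤ 1.708204 < 1.2 is false → out
[7] lift (5,-3): star map gives 6.854102; window check -0.2 ≤ 6.854102 < 1.2 is false → out
[8] lift (3,6): star map gives -0.708204; window check -0.2 ≤ -0.708204 < 1.2 is false → out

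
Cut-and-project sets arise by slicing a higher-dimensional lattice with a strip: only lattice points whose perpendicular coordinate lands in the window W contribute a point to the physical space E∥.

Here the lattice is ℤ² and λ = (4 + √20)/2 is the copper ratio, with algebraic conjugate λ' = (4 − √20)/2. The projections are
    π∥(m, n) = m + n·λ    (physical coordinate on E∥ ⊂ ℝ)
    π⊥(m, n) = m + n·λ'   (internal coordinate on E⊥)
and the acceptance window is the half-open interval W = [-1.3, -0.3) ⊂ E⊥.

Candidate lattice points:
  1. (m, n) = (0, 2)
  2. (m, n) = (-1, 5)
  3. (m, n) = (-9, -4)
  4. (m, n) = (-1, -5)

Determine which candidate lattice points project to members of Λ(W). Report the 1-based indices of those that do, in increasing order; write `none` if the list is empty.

1

Compute λ' = (4−√20)/2 = -0.23607, so π⊥(m,n) = m -0.23607·n.
candidate 1: (m,n)=(0,2) → π∥ = 0+2·λ ≈ 8.47214, π⊥ = 0+2·λ' ≈ -0.47214 ∈ [-1.3, -0.3) ⇒ IN Λ
candidate 2: (m,n)=(-1,5) → π∥ = -1+5·λ ≈ 20.18034, π⊥ = -1+5·λ' ≈ -2.18034 ∉ [-1.3, -0.3) ⇒ out
candidate 3: (m,n)=(-9,-4) → π∥ = -9-4·λ ≈ -25.94427, π⊥ = -9-4·λ' ≈ -8.05573 ∉ [-1.3, -0.3) ⇒ out
candidate 4: (m,n)=(-1,-5) → π∥ = -1-5·λ ≈ -22.18034, π⊥ = -1-5·λ' ≈ 0.18034 ∉ [-1.3, -0.3) ⇒ out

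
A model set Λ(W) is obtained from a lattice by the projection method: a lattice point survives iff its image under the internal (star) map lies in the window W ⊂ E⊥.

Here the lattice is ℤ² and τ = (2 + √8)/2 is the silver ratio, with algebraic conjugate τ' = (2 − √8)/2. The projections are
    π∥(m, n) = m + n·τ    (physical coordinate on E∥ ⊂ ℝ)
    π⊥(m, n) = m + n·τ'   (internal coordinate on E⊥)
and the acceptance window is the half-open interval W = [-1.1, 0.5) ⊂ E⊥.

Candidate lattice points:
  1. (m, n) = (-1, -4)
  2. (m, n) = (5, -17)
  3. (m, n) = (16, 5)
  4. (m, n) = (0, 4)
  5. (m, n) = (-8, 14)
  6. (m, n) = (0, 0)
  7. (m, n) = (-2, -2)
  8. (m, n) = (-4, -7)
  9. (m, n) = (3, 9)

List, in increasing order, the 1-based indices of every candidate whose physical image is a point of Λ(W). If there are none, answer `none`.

6, 9

Numerically τ ≈ 2.4142 and τ' = −1/τ ≈ -0.4142.
#1 (-1,-4): internal coord -1 + (-4)·τ' = +0.6569; +0.6569 ∉ [-1.1, 0.5) → out
#2 (5,-17): internal coord 5 + (-17)·τ' = +12.0416; +12.0416 ∉ [-1.1, 0.5) → out
#3 (16,5): internal coord 16 + (5)·τ' = +13.9289; +13.9289 ∉ [-1.1, 0.5) → out
#4 (0,4): internal coord 0 + (4)·τ' = -1.6569; -1.6569 ∉ [-1.1, 0.5) → out
#5 (-8,14): internal coord -8 + (14)·τ' = -13.7990; -13.7990 ∉ [-1.1, 0.5) → out
#6 (0,0): internal coord 0 + (0)·τ' = +0.0000; +0.0000 ∈ [-1.1, 0.5) → IN Λ
#7 (-2,-2): internal coord -2 + (-2)·τ' = -1.1716; -1.1716 ∉ [-1.1, 0.5) → out
#8 (-4,-7): internal coord -4 + (-7)·τ' = -1.1005; -1.1005 ∉ [-1.1, 0.5) → out
#9 (3,9): internal coord 3 + (9)·τ' = -0.7279; -0.7279 ∈ [-1.1, 0.5) → IN Λ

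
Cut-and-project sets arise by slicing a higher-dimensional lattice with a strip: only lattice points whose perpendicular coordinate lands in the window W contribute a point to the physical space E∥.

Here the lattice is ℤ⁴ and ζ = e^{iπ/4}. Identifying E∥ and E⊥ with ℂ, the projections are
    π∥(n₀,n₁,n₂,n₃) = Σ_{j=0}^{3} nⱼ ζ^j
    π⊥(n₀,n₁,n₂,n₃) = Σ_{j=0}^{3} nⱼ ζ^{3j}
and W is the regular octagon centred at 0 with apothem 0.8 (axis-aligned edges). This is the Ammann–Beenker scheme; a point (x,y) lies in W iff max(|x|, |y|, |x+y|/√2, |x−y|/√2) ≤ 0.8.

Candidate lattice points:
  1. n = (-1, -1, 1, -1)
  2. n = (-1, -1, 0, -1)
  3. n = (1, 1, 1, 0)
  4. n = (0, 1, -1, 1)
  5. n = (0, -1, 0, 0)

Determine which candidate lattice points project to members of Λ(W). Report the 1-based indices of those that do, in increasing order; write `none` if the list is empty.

3

With ζ = e^{iπ/4} the internal vectors are ζ^0,ζ^3,ζ^6,ζ^9.
candidate 1: n = (-1, -1, 1, -1) → π⊥ ≈ (-1.000000, -2.414214); max(|x|,|y|,|x±y|/√2) = 2.414214 > 0.8 ⇒ ∉ W
candidate 2: n = (-1, -1, 0, -1) → π⊥ ≈ (-1.000000, -1.414214); max(|x|,|y|,|x±y|/√2) = 1.707107 > 0.8 ⇒ ∉ W
candidate 3: n = (1, 1, 1, 0) → π⊥ ≈ (+0.292893, -0.292893); max(|x|,|y|,|x±y|/√2) = 0.414214 ≤ 0.8 ⇒ ∈ W
candidate 4: n = (0, 1, -1, 1) → π⊥ ≈ (+0.000000, +2.414214); max(|x|,|y|,|x±y|/√2) = 2.414214 > 0.8 ⇒ ∉ W
candidate 5: n = (0, -1, 0, 0) → π⊥ ≈ (+0.707107, -0.707107); max(|x|,|y|,|x±y|/√2) = 1.000000 > 0.8 ⇒ ∉ W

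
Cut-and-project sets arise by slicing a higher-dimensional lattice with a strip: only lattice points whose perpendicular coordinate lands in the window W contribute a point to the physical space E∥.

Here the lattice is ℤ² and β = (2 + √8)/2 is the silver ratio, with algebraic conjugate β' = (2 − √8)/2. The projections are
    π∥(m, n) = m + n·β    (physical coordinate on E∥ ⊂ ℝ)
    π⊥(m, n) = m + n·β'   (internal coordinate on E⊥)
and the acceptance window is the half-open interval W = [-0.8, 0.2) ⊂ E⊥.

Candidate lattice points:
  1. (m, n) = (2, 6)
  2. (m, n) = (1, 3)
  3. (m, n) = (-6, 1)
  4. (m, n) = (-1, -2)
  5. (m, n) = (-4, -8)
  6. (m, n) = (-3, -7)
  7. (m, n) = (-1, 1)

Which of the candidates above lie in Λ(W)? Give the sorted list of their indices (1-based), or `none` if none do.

Numerically β ≈ 2.4142 and β' = −1/β ≈ -0.4142.
#1 (2,6): internal coord 2 + (6)·β' = -0.4853; -0.4853 ∈ [-0.8, 0.2) → IN Λ
#2 (1,3): internal coord 1 + (3)·β' = -0.2426; -0.2426 ∈ [-0.8, 0.2) → IN Λ
#3 (-6,1): internal coord -6 + (1)·β' = -6.4142; -6.4142 ∉ [-0.8, 0.2) → out
#4 (-1,-2): internal coord -1 + (-2)·β' = -0.1716; -0.1716 ∈ [-0.8, 0.2) → IN Λ
#5 (-4,-8): internal coord -4 + (-8)·β' = -0.6863; -0.6863 ∈ [-0.8, 0.2) → IN Λ
#6 (-3,-7): internal coord -3 + (-7)·β' = -0.1005; -0.1005 ∈ [-0.8, 0.2) → IN Λ
#7 (-1,1): internal coord -1 + (1)·β' = -1.4142; -1.4142 ∉ [-0.8, 0.2) → out

1, 2, 4, 5, 6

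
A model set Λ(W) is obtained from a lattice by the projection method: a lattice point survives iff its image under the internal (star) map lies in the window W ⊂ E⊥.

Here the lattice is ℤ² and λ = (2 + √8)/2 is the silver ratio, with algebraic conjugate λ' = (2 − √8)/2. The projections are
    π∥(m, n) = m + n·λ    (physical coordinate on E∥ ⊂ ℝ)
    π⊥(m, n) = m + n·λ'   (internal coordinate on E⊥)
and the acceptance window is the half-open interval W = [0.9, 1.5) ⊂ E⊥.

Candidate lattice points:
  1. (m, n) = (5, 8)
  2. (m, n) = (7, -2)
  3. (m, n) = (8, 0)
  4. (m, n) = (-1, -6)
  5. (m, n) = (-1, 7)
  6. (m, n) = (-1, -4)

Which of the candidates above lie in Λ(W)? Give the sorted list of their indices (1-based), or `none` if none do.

λ' = (2−√8)/2 ≈ -0.414214.
[1] lift (5,8): star map gives 1.686292; window check 0.9 ≤ 1.686292 < 1.5 is false → out
[2] lift (7,-2): star map gives 7.828427; window check 0.9 ≤ 7.828427 < 1.5 is false → out
[3] lift (8,0): star map gives 8.000000; window check 0.9 ≤ 8.000000 < 1.5 is false → out
[4] lift (-1,-6): star map gives 1.485281; window check 0.9 ≤ 1.485281 < 1.5 is true → IN Λ
[5] lift (-1,7): star map gives -3.899495; window check 0.9 ≤ -3.899495 < 1.5 is false → out
[6] lift (-1,-4): star map gives 0.656854; window check 0.9 ≤ 0.656854 < 1.5 is false → out

4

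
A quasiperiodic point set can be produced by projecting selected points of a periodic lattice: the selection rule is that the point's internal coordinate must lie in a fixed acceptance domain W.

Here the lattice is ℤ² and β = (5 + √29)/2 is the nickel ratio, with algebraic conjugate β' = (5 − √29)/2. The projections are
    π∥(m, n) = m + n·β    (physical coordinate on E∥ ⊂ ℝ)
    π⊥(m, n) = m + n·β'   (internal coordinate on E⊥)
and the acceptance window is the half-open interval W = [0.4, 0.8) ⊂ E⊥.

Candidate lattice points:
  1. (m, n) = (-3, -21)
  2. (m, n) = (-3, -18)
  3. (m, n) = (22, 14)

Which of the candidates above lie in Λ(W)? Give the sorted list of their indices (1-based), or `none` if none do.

Numerically β ≈ 5.1926 and β' = −1/β ≈ -0.1926.
#1 (-3,-21): internal coord -3 + (-21)·β' = +1.0442; +1.0442 ∉ [0.4, 0.8) → out
#2 (-3,-18): internal coord -3 + (-18)·β' = +0.4665; +0.4665 ∈ [0.4, 0.8) → IN Λ
#3 (22,14): internal coord 22 + (14)·β' = +19.3038; +19.3038 ∉ [0.4, 0.8) → out

2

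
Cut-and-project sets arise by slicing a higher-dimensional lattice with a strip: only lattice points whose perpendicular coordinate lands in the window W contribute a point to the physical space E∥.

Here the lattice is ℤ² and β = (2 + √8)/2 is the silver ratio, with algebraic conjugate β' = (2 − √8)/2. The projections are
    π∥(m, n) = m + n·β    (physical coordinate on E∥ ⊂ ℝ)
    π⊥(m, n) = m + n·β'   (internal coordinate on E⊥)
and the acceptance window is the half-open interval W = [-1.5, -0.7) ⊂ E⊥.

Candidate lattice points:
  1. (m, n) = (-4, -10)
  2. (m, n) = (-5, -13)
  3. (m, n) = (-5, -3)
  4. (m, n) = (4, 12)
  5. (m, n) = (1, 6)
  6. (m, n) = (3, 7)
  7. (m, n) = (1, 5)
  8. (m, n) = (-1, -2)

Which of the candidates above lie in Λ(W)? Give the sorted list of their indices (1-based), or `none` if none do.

4, 5, 7

Numerically β ≈ 2.41421 and β' = −1/β ≈ -0.41421.
[1] lift (-4,-10): star map gives 0.14214; window check -1.5 ≤ 0.14214 < -0.7 is false → out
[2] lift (-5,-13): star map gives 0.38478; window check -1.5 ≤ 0.38478 < -0.7 is false → out
[3] lift (-5,-3): star map gives -3.75736; window check -1.5 ≤ -3.75736 < -0.7 is false → out
[4] lift (4,12): star map gives -0.97056; window check -1.5 ≤ -0.97056 < -0.7 is true → IN Λ
[5] lift (1,6): star map gives -1.48528; window check -1.5 ≤ -1.48528 < -0.7 is true → IN Λ
[6] lift (3,7): star map gives 0.10051; window check -1.5 ≤ 0.10051 < -0.7 is false → out
[7] lift (1,5): star map gives -1.07107; window check -1.5 ≤ -1.07107 < -0.7 is true → IN Λ
[8] lift (-1,-2): star map gives -0.17157; window check -1.5 ≤ -0.17157 < -0.7 is false → out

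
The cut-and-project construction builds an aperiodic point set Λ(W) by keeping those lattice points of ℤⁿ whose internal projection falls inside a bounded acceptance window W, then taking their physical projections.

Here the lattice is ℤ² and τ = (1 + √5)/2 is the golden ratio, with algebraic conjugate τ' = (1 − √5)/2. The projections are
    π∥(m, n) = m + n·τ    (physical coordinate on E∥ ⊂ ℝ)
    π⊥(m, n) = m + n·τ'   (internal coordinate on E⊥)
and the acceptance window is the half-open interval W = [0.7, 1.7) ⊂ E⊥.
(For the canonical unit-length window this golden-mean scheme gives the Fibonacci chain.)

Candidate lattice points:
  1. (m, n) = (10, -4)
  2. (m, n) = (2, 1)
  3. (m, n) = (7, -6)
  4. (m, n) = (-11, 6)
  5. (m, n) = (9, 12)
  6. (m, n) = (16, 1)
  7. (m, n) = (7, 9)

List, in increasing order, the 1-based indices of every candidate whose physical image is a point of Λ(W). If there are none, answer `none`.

2, 5, 7

Compute τ' = (1−√5)/2 = -0.61803, so π⊥(m,n) = m -0.61803·n.
[1] lift (10,-4): star map gives 12.47214; window check 0.7 ≤ 12.47214 < 1.7 is false → out
[2] lift (2,1): star map gives 1.38197; window check 0.7 ≤ 1.38197 < 1.7 is true → IN Λ
[3] lift (7,-6): star map gives 10.70820; window check 0.7 ≤ 10.70820 < 1.7 is false → out
[4] lift (-11,6): star map gives -14.70820; window check 0.7 ≤ -14.70820 < 1.7 is false → out
[5] lift (9,12): star map gives 1.58359; window check 0.7 ≤ 1.58359 < 1.7 is true → IN Λ
[6] lift (16,1): star map gives 15.38197; window check 0.7 ≤ 15.38197 < 1.7 is false → out
[7] lift (7,9): star map gives 1.43769; window check 0.7 ≤ 1.43769 < 1.7 is true → IN Λ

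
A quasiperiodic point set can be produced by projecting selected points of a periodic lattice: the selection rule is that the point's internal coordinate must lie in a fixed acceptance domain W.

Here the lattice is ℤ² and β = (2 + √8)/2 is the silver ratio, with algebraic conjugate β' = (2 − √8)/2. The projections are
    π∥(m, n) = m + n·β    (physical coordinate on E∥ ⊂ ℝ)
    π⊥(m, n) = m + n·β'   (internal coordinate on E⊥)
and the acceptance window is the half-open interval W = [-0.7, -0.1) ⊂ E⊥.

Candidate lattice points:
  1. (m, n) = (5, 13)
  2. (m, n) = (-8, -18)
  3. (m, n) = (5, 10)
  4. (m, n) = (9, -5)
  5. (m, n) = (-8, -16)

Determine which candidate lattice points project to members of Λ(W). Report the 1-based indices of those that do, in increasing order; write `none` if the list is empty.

β' = (2−√8)/2 ≈ -0.41421.
candidate 1: (m,n)=(5,13) → π∥ = 5+13·β ≈ 36.38478, π⊥ = 5+13·β' ≈ -0.38478 ∈ [-0.7, -0.1) ⇒ IN Λ
candidate 2: (m,n)=(-8,-18) → π∥ = -8-18·β ≈ -51.45584, π⊥ = -8-18·β' ≈ -0.54416 ∈ [-0.7, -0.1) ⇒ IN Λ
candidate 3: (m,n)=(5,10) → π∥ = 5+10·β ≈ 29.14214, π⊥ = 5+10·β' ≈ 0.85786 ∉ [-0.7, -0.1) ⇒ out
candidate 4: (m,n)=(9,-5) → π∥ = 9-5·β ≈ -3.07107, π⊥ = 9-5·β' ≈ 11.07107 ∉ [-0.7, -0.1) ⇒ out
candidate 5: (m,n)=(-8,-16) → π∥ = -8-16·β ≈ -46.62742, π⊥ = -8-16·β' ≈ -1.37258 ∉ [-0.7, -0.1) ⇒ out

1, 2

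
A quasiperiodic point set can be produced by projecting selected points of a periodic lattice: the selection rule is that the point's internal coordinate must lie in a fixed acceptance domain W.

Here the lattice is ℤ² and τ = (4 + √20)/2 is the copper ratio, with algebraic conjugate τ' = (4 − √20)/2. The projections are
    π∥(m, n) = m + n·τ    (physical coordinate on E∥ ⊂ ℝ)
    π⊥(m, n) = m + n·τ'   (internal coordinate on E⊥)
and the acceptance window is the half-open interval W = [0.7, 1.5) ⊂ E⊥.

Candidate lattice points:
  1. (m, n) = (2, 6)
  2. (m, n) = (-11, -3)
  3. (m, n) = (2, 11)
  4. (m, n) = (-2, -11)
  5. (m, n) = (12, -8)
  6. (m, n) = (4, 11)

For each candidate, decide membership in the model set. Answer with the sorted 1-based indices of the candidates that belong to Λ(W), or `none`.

Compute τ' = (4−√20)/2 = -0.23607, so π⊥(m,n) = m -0.23607·n.
candidate 1: (m,n)=(2,6) → π∥ = 2+6·τ ≈ 27.41641, π⊥ = 2+6·τ' ≈ 0.58359 ∉ [0.7, 1.5) ⇒ out
candidate 2: (m,n)=(-11,-3) → π∥ = -11-3·τ ≈ -23.70820, π⊥ = -11-3·τ' ≈ -10.29180 ∉ [0.7, 1.5) ⇒ out
candidate 3: (m,n)=(2,11) → π∥ = 2+11·τ ≈ 48.59675, π⊥ = 2+11·τ' ≈ -0.59675 ∉ [0.7, 1.5) ⇒ out
candidate 4: (m,n)=(-2,-11) → π∥ = -2-11·τ ≈ -48.59675, π⊥ = -2-11·τ' ≈ 0.59675 ∉ [0.7, 1.5) ⇒ out
candidate 5: (m,n)=(12,-8) → π∥ = 12-8·τ ≈ -21.88854, π⊥ = 12-8·τ' ≈ 13.88854 ∉ [0.7, 1.5) ⇒ out
candidate 6: (m,n)=(4,11) → π∥ = 4+11·τ ≈ 50.59675, π⊥ = 4+11·τ' ≈ 1.40325 ∈ [0.7, 1.5) ⇒ IN Λ

6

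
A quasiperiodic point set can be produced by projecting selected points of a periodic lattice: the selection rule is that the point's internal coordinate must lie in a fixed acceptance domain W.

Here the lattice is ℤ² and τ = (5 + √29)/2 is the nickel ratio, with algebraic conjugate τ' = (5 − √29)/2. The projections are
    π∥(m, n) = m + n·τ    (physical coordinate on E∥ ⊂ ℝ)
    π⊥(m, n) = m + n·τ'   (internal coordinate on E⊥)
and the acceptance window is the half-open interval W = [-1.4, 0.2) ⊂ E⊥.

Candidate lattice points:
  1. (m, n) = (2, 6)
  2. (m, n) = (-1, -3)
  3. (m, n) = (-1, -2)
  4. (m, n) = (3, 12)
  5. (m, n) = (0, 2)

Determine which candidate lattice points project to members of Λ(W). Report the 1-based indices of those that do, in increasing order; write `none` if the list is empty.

Compute τ' = (5−√29)/2 = -0.1926, so π⊥(m,n) = m -0.1926·n.
candidate 1: (m,n)=(2,6) → π∥ = 2+6·τ ≈ 33.1555, π⊥ = 2+6·τ' ≈ 0.8445 ∉ [-1.4, 0.2) ⇒ out
candidate 2: (m,n)=(-1,-3) → π∥ = -1-3·τ ≈ -16.5777, π⊥ = -1-3·τ' ≈ -0.4223 ∈ [-1.4, 0.2) ⇒ IN Λ
candidate 3: (m,n)=(-1,-2) → π∥ = -1-2·τ ≈ -11.3852, π⊥ = -1-2·τ' ≈ -0.6148 ∈ [-1.4, 0.2) ⇒ IN Λ
candidate 4: (m,n)=(3,12) → π∥ = 3+12·τ ≈ 65.3110, π⊥ = 3+12·τ' ≈ 0.6890 ∉ [-1.4, 0.2) ⇒ out
candidate 5: (m,n)=(0,2) → π∥ = 0+2·τ ≈ 10.3852, π⊥ = 0+2·τ' ≈ -0.3852 ∈ [-1.4, 0.2) ⇒ IN Λ

2, 3, 5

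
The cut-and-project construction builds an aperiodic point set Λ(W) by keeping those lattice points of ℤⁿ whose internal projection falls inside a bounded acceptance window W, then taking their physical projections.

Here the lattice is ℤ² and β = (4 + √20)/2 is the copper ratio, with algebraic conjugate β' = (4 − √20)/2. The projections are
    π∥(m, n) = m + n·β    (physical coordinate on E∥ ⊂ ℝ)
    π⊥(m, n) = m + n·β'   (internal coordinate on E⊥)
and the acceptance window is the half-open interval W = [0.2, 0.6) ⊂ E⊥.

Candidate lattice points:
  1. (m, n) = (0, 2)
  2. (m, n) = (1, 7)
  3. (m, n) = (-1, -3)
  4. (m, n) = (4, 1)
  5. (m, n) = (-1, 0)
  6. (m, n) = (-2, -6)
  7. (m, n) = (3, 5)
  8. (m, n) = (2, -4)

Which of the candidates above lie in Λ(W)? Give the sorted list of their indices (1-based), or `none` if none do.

none

Numerically β ≈ 4.236068 and β' = −1/β ≈ -0.236068.
#1 (0,2): internal coord 0 + (2)·β' = -0.472136; -0.472136 ∉ [0.2, 0.6) → out
#2 (1,7): internal coord 1 + (7)·β' = -0.652476; -0.652476 ∉ [0.2, 0.6) → out
#3 (-1,-3): internal coord -1 + (-3)·β' = -0.291796; -0.291796 ∉ [0.2, 0.6) → out
#4 (4,1): internal coord 4 + (1)·β' = +3.763932; +3.763932 ∉ [0.2, 0.6) → out
#5 (-1,0): internal coord -1 + (0)·β' = -1.000000; -1.000000 ∉ [0.2, 0.6) → out
#6 (-2,-6): internal coord -2 + (-6)·β' = -0.583592; -0.583592 ∉ [0.2, 0.6) → out
#7 (3,5): internal coord 3 + (5)·β' = +1.819660; +1.819660 ∉ [0.2, 0.6) → out
#8 (2,-4): internal coord 2 + (-4)·β' = +2.944272; +2.944272 ∉ [0.2, 0.6) → out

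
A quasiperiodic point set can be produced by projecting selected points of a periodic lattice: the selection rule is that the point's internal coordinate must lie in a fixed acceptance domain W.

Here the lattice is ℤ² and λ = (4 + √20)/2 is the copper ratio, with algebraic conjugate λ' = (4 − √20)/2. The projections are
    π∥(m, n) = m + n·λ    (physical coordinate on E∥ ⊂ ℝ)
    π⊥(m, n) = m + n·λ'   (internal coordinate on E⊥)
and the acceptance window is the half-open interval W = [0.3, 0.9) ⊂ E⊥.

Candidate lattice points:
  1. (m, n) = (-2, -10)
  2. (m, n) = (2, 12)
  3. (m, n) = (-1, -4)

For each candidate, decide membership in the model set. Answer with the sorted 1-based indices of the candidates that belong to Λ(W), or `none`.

1

Numerically λ ≈ 4.23607 and λ' = −1/λ ≈ -0.23607.
candidate 1: (m,n)=(-2,-10) → π∥ = -2-10·λ ≈ -44.36068, π⊥ = -2-10·λ' ≈ 0.36068 ∈ [0.3, 0.9) ⇒ IN Λ
candidate 2: (m,n)=(2,12) → π∥ = 2+12·λ ≈ 52.83282, π⊥ = 2+12·λ' ≈ -0.83282 ∉ [0.3, 0.9) ⇒ out
candidate 3: (m,n)=(-1,-4) → π∥ = -1-4·λ ≈ -17.94427, π⊥ = -1-4·λ' ≈ -0.05573 ∉ [0.3, 0.9) ⇒ out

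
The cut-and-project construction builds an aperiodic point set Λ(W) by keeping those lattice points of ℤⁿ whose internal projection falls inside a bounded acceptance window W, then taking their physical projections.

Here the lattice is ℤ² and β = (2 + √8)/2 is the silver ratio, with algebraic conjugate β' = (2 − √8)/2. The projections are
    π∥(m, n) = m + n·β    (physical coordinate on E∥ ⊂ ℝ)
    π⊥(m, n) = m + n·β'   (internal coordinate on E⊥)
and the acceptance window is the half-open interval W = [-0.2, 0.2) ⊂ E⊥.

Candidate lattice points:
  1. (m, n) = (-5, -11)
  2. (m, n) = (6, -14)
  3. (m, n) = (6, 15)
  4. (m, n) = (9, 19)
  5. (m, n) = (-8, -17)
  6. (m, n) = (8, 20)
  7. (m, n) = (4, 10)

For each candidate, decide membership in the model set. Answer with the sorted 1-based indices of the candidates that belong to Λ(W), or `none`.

β' = (2−√8)/2 ≈ -0.414214.
#1 (-5,-11): internal coord -5 + (-11)·β' = -0.443651; -0.443651 ∉ [-0.2, 0.2) → out
#2 (6,-14): internal coord 6 + (-14)·β' = +11.798990; +11.798990 ∉ [-0.2, 0.2) → out
#3 (6,15): internal coord 6 + (15)·β' = -0.213203; -0.213203 ∉ [-0.2, 0.2) → out
#4 (9,19): internal coord 9 + (19)·β' = +1.129942; +1.129942 ∉ [-0.2, 0.2) → out
#5 (-8,-17): internal coord -8 + (-17)·β' = -0.958369; -0.958369 ∉ [-0.2, 0.2) → out
#6 (8,20): internal coord 8 + (20)·β' = -0.284271; -0.284271 ∉ [-0.2, 0.2) → out
#7 (4,10): internal coord 4 + (10)·β' = -0.142136; -0.142136 ∈ [-0.2, 0.2) → IN Λ

7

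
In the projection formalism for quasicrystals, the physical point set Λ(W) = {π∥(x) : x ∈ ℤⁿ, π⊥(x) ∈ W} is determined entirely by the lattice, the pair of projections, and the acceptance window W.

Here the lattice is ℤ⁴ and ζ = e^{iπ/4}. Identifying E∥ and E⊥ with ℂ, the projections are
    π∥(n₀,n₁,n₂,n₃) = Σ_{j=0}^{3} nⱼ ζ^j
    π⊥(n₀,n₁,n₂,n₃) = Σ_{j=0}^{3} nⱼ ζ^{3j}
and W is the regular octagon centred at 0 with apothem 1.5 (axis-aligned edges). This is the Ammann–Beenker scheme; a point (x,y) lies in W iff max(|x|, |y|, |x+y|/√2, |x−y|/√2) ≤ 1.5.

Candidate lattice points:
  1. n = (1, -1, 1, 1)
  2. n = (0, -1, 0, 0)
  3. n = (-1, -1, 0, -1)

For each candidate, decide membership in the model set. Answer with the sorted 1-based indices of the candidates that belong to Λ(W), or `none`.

With ζ = e^{iπ/4} the internal vectors are ζ^0,ζ^3,ζ^6,ζ^9.
#1 (1, -1, 1, 1): internal (2.414214, -1.000000); octagon support 2.414214 vs apothem 1.5 → ∉ W
#2 (0, -1, 0, 0): internal (0.707107, -0.707107); octagon support 1.000000 vs apothem 1.5 → ∈ W
#3 (-1, -1, 0, -1): internal (-1.000000, -1.414214); octagon support 1.707107 vs apothem 1.5 → ∉ W

2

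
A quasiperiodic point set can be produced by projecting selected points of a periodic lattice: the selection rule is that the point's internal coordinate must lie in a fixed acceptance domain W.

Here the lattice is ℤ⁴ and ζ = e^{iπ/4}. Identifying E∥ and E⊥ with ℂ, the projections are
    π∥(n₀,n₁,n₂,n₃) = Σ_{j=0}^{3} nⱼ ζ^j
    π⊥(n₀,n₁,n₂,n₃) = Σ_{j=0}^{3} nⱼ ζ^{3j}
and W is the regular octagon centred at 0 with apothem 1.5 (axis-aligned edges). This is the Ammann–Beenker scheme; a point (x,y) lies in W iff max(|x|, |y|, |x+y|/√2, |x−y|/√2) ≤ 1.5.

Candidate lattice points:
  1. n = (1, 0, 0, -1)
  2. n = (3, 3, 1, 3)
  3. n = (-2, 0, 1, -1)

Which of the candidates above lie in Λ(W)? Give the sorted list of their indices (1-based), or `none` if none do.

π⊥(n) = n₀ + n₁ζ³ + n₂ζ⁶ + n₃ζ⁹ where ζ = e^{iπ/4}.
candidate 1: n = (1, 0, 0, -1) → π⊥ ≈ (+0.2929, -0.7071); max(|x|,|y|,|x±y|/√2) = 0.7071 ≤ 1.5 ⇒ ∈ W
candidate 2: n = (3, 3, 1, 3) → π⊥ ≈ (+3.0000, +3.2426); max(|x|,|y|,|x±y|/√2) = 4.4142 > 1.5 ⇒ ∉ W
candidate 3: n = (-2, 0, 1, -1) → π⊥ ≈ (-2.7071, -1.7071); max(|x|,|y|,|x±y|/√2) = 3.1213 > 1.5 ⇒ ∉ W

1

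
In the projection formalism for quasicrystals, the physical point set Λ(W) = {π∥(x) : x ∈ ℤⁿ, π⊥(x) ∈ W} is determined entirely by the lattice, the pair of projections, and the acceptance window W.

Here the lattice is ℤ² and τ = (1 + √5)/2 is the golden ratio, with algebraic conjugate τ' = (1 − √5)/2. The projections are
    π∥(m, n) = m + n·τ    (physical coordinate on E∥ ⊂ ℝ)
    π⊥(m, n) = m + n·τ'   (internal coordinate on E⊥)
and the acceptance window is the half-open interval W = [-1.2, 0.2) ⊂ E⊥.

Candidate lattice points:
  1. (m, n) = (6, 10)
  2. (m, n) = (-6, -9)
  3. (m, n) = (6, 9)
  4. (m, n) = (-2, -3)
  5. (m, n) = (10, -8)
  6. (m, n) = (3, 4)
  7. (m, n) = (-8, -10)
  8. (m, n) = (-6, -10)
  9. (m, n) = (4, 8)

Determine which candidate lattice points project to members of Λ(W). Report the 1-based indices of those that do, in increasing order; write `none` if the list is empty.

Compute τ' = (1−√5)/2 = -0.618034, so π⊥(m,n) = m -0.618034·n.
[1] lift (6,10): star map gives -0.180340; window check -1.2 ≤ -0.180340 < 0.2 is true → IN Λ
[2] lift (-6,-9): star map gives -0.437694; window check -1.2 ≤ -0.437694 < 0.2 is true → IN Λ
[3] lift (6,9): star map gives 0.437694; window check -1.2 ≤ 0.437694 < 0.2 is false → out
[4] lift (-2,-3): star map gives -0.145898; window check -1.2 ≤ -0.145898 < 0.2 is true → IN Λ
[5] lift (10,-8): star map gives 14.944272; window check -1.2 ≤ 14.944272 < 0.2 is false → out
[6] lift (3,4): star map gives 0.527864; window check -1.2 ≤ 0.527864 < 0.2 is false → out
[7] lift (-8,-10): star map gives -1.819660; window check -1.2 ≤ -1.819660 < 0.2 is false → out
[8] lift (-6,-10): star map gives 0.180340; window check -1.2 ≤ 0.180340 < 0.2 is true → IN Λ
[9] lift (4,8): star map gives -0.944272; window check -1.2 ≤ -0.944272 < 0.2 is true → IN Λ

1, 2, 4, 8, 9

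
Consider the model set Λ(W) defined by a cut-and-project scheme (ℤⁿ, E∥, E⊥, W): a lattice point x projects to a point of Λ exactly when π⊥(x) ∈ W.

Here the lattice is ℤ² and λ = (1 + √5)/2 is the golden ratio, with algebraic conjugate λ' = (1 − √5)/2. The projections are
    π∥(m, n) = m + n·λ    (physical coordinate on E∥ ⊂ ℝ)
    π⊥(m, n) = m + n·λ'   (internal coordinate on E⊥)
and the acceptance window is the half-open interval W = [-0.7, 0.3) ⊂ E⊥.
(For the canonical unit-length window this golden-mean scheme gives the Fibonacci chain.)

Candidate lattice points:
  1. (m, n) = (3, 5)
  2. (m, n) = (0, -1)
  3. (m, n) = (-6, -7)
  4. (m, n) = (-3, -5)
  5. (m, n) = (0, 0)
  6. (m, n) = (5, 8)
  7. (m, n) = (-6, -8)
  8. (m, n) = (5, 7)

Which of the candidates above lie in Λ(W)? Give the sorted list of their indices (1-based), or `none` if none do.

λ' = (1−√5)/2 ≈ -0.61803.
[1] lift (3,5): star map gives -0.09017; window check -0.7 ≤ -0.09017 < 0.3 is true → IN Λ
[2] lift (0,-1): star map gives 0.61803; window check -0.7 ≤ 0.61803 < 0.3 is false → out
[3] lift (-6,-7): star map gives -1.67376; window check -0.7 ≤ -1.67376 < 0.3 is false → out
[4] lift (-3,-5): star map gives 0.09017; window check -0.7 ≤ 0.09017 < 0.3 is true → IN Λ
[5] lift (0,0): star map gives 0.00000; window check -0.7 ≤ 0.00000 < 0.3 is true → IN Λ
[6] lift (5,8): star map gives 0.05573; window check -0.7 ≤ 0.05573 < 0.3 is true → IN Λ
[7] lift (-6,-8): star map gives -1.05573; window check -0.7 ≤ -1.05573 < 0.3 is false → out
[8] lift (5,7): star map gives 0.67376; window check -0.7 ≤ 0.67376 < 0.3 is false → out

1, 4, 5, 6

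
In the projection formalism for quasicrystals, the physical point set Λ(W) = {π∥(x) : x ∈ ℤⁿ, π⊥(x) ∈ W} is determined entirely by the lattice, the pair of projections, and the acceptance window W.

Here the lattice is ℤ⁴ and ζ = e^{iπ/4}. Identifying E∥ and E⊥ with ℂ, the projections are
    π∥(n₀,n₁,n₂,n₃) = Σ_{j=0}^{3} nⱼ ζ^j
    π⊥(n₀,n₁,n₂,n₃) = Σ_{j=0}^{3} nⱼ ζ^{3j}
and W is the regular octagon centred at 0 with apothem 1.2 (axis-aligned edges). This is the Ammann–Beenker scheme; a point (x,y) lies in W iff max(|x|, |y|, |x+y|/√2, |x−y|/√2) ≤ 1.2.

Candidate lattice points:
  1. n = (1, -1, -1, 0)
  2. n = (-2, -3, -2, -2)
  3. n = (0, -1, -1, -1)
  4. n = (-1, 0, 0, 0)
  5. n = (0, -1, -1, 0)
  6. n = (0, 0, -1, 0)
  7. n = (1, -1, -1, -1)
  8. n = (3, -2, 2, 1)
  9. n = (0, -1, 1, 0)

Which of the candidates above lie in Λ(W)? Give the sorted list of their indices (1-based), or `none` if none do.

Internal map: ζ^{3j} for j=0..3 gives (1,0), (−√2/2,√2/2), (0,−1), (√2/2,√2/2).
#1 (1, -1, -1, 0): internal (1.70711, 0.29289); octagon support 1.70711 vs apothem 1.2 → ∉ W
#2 (-2, -3, -2, -2): internal (-1.29289, -1.53553); octagon support 2.00000 vs apothem 1.2 → ∉ W
#3 (0, -1, -1, -1): internal (0.00000, -0.41421); octagon support 0.41421 vs apothem 1.2 → ∈ W
#4 (-1, 0, 0, 0): internal (-1.00000, 0.00000); octagon support 1.00000 vs apothem 1.2 → ∈ W
#5 (0, -1, -1, 0): internal (0.70711, 0.29289); octagon support 0.70711 vs apothem 1.2 → ∈ W
#6 (0, 0, -1, 0): internal (0.00000, 1.00000); octagon support 1.00000 vs apothem 1.2 → ∈ W
#7 (1, -1, -1, -1): internal (1.00000, -0.41421); octagon support 1.00000 vs apothem 1.2 → ∈ W
#8 (3, -2, 2, 1): internal (5.12132, -2.70711); octagon support 5.53553 vs apothem 1.2 → ∉ W
#9 (0, -1, 1, 0): internal (0.70711, -1.70711); octagon support 1.70711 vs apothem 1.2 → ∉ W

3, 4, 5, 6, 7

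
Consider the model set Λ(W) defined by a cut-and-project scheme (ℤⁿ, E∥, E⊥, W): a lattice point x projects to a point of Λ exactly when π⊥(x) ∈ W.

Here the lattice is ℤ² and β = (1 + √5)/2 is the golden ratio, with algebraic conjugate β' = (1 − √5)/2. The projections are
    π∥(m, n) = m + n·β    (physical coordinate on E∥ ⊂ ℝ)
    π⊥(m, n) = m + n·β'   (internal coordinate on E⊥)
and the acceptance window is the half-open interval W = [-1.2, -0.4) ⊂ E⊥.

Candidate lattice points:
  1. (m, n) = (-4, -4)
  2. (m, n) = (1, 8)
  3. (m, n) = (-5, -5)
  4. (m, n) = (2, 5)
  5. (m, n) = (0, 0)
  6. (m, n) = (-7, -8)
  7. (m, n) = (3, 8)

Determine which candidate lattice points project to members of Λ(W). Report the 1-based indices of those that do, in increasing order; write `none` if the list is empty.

Compute β' = (1−√5)/2 = -0.618034, so π⊥(m,n) = m -0.618034·n.
[1] lift (-4,-4): star map gives -1.527864; window check -1.2 ≤ -1.527864 < -0.4 is false → out
[2] lift (1,8): star map gives -3.944272; window check -1.2 ≤ -3.944272 < -0.4 is false → out
[3] lift (-5,-5): star map gives -1.909830; window check -1.2 ≤ -1.909830 < -0.4 is false → out
[4] lift (2,5): star map gives -1.090170; window check -1.2 ≤ -1.090170 < -0.4 is true → IN Λ
[5] lift (0,0): star map gives 0.000000; window check -1.2 ≤ 0.000000 < -0.4 is false → out
[6] lift (-7,-8): star map gives -2.055728; window check -1.2 ≤ -2.055728 < -0.4 is false → out
[7] lift (3,8): star map gives -1.944272; window check -1.2 ≤ -1.944272 < -0.4 is false → out

4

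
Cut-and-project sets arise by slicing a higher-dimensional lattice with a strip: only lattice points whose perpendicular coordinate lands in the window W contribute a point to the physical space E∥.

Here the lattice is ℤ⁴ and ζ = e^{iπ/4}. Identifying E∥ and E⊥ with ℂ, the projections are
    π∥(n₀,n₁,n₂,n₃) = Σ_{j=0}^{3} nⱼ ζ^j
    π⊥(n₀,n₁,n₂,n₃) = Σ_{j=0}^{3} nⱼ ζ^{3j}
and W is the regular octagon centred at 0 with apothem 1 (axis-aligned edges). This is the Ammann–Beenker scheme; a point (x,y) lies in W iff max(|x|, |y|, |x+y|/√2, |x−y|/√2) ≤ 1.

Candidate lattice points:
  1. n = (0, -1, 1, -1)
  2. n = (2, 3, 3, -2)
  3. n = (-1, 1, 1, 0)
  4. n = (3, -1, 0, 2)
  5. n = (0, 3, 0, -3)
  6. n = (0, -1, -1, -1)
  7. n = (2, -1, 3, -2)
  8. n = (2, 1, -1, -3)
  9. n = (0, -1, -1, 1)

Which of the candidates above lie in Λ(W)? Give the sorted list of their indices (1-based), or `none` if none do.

6, 8

Internal map: ζ^{3j} for j=0..3 gives (1,0), (−√2/2,√2/2), (0,−1), (√2/2,√2/2).
#1 (0, -1, 1, -1): internal (0.00000, -2.41421); octagon support 2.41421 vs apothem 1 → ∉ W
#2 (2, 3, 3, -2): internal (-1.53553, -2.29289); octagon support 2.70711 vs apothem 1 → ∉ W
#3 (-1, 1, 1, 0): internal (-1.70711, -0.29289); octagon support 1.70711 vs apothem 1 → ∉ W
#4 (3, -1, 0, 2): internal (5.12132, 0.70711); octagon support 5.12132 vs apothem 1 → ∉ W
#5 (0, 3, 0, -3): internal (-4.24264, 0.00000); octagon support 4.24264 vs apothem 1 → ∉ W
#6 (0, -1, -1, -1): internal (0.00000, -0.41421); octagon support 0.41421 vs apothem 1 → ∈ W
#7 (2, -1, 3, -2): internal (1.29289, -5.12132); octagon support 5.12132 vs apothem 1 → ∉ W
#8 (2, 1, -1, -3): internal (-0.82843, -0.41421); octagon support 0.87868 vs apothem 1 → ∈ W
#9 (0, -1, -1, 1): internal (1.41421, 1.00000); octagon support 1.70711 vs apothem 1 → ∉ W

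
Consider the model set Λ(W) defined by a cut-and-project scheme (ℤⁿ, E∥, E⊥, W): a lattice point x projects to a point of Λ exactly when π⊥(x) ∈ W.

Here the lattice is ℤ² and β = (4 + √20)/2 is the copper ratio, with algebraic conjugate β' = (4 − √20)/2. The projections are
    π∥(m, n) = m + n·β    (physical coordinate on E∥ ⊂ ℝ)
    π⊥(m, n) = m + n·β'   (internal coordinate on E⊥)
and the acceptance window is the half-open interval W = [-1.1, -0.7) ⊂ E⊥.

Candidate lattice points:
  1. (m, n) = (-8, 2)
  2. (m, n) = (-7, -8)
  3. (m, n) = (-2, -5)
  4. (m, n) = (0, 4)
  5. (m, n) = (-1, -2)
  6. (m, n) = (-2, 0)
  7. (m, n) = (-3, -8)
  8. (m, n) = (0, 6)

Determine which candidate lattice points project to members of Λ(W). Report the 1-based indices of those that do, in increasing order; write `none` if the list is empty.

Numerically β ≈ 4.2361 and β' = −1/β ≈ -0.2361.
#1 (-8,2): internal coord -8 + (2)·β' = -8.4721; -8.4721 ∉ [-1.1, -0.7) → out
#2 (-7,-8): internal coord -7 + (-8)·β' = -5.1115; -5.1115 ∉ [-1.1, -0.7) → out
#3 (-2,-5): internal coord -2 + (-5)·β' = -0.8197; -0.8197 ∈ [-1.1, -0.7) → IN Λ
#4 (0,4): internal coord 0 + (4)·β' = -0.9443; -0.9443 ∈ [-1.1, -0.7) → IN Λ
#5 (-1,-2): internal coord -1 + (-2)·β' = -0.5279; -0.5279 ∉ [-1.1, -0.7) → out
#6 (-2,0): internal coord -2 + (0)·β' = -2.0000; -2.0000 ∉ [-1.1, -0.7) → out
#7 (-3,-8): internal coord -3 + (-8)·β' = -1.1115; -1.1115 ∉ [-1.1, -0.7) → out
#8 (0,6): internal coord 0 + (6)·β' = -1.4164; -1.4164 ∉ [-1.1, -0.7) → out

3, 4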